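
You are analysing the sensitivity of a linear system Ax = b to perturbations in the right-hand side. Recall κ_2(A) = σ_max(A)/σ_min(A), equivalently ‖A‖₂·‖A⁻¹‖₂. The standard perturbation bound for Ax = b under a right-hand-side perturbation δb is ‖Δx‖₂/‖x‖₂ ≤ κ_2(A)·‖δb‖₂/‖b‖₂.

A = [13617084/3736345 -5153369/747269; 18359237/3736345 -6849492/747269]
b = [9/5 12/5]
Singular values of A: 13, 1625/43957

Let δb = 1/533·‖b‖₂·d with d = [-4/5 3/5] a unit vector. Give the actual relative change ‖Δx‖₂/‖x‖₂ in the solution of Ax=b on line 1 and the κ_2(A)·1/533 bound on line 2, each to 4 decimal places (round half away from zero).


from the listed singular values, σ₁ = 13, σ_n = 1625/43957
κ = σ_max/σ_min = 13/(1625/43957) = 351.6560
bound on ‖Δx‖/‖x‖: κ·ε = 351.6560·1/533 = 0.6598
solve Ax = b  →  x = [0.1086 -0.2036]
‖b‖₂ = 3.0000 and ‖x‖₂ = 0.2308
re-solving with b+δb shifts x by Δx of norm 0.1523
realised ‖Δx‖/‖x‖ = 0.6598
realised/bound = 1 exactly: the bound is attained for this b and d

0.6598
0.6598


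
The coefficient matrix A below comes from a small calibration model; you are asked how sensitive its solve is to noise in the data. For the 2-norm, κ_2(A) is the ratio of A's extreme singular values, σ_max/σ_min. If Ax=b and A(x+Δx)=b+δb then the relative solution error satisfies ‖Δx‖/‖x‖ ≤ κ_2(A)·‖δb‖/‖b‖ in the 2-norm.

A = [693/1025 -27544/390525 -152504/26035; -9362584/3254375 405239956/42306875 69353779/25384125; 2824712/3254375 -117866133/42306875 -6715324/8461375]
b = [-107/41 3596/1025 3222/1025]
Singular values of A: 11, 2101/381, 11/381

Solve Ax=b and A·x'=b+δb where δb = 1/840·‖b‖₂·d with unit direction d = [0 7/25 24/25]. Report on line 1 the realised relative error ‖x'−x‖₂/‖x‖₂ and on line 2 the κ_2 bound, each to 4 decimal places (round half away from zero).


0.0016
0.4536

σ_max = 11, σ_min = 11/381
condition number: 11 ÷ (11/381) = 381.0000
bound on ‖Δx‖/‖x‖: κ·ε = 381.0000·1/840 = 0.4536
solve Ax = b  →  x = [132.9273 35.9109 15.3558]
2-norm of b is 5.3852; of x, 138.5462
δb = ε·‖b‖·d = [0.0000 0.0018 0.0062]; solving A·Δx = δb gives ‖Δx‖ = 0.2221
dividing the unrounded norms, ‖Δx‖/‖x‖ = 0.0016
tightness: 0.0016 against a bound of 0.4536 (unrounded ratio ≈ 0.0035)


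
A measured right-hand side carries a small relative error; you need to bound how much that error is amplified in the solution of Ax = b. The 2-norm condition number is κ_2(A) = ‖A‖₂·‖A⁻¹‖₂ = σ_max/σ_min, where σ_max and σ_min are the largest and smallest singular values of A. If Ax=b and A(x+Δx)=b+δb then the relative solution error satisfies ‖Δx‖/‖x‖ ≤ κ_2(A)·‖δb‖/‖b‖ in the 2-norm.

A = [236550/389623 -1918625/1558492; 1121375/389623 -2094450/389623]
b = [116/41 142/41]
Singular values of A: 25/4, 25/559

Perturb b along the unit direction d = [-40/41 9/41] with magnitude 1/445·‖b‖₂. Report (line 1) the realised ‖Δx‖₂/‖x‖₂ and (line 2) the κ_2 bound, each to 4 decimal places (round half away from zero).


from the listed singular values, σ₁ = 25/4, σ_n = 25/559
condition number: (25/4) ÷ (25/559) = 139.7500
bound on ‖Δx‖/‖x‖: κ·ε = 139.7500·1/445 = 0.3140
solve Ax = b  →  x = [-39.1576 -21.6094]
‖b‖₂ = 4.4721 and ‖x‖₂ = 44.7246
δb = ε·‖b‖·d = [-0.0098 0.0022]; solving A·Δx = δb gives ‖Δx‖ = 0.2247
realised ‖Δx‖/‖x‖ = 0.0050
so the bound overstates the realised error by a factor of ≈ 62.5045 (computed from the unrounded values)

0.0050
0.3140


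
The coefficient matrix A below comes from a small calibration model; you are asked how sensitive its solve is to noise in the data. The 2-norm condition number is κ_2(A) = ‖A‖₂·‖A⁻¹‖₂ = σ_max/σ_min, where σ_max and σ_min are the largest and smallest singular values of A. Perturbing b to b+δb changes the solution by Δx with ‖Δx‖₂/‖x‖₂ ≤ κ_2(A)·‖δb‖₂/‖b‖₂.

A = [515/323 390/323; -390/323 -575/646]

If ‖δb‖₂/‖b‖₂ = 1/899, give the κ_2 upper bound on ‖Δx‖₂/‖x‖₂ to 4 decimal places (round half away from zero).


form AᵀA = [417325/104329 312975/104329; 312975/104329 939025/417316] with trace 2608325/417316 and determinant 625/417316
solving λ² − 2608325/417316·λ + 625/417316 = 0 gives λ = 25/4, 25/104329
κ = σ_max/σ_min = (5/2)/(5/323) = 161.5000
perturbation bound = 161.5000·1/899 = 0.1796

0.1796


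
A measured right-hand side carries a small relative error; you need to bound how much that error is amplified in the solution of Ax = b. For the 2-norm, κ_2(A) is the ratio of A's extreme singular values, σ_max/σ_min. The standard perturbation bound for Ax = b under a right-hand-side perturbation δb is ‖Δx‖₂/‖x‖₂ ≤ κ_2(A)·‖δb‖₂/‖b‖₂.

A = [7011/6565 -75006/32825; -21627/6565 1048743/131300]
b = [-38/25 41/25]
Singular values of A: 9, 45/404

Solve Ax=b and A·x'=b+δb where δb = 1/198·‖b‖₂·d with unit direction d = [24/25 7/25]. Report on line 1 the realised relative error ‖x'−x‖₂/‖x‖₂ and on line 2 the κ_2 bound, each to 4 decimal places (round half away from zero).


0.0113
0.4081

from the listed singular values, σ₁ = 9, σ_n = 45/404
κ_2(A) = 9 / (45/404) = 80.8000
bound on ‖Δx‖/‖x‖: κ·ε = 80.8000·1/198 = 0.4081
solve Ax = b  →  x = [-8.3726 -3.2479]
‖b‖₂ = 2.2361 and ‖x‖₂ = 8.9805
δb = ε·‖b‖·d = [0.0108 0.0032]; solving A·Δx = δb gives ‖Δx‖ = 0.1014
relative error = 0.0113
tightness: 0.0113 against a bound of 0.4081 (unrounded ratio ≈ 0.0277)


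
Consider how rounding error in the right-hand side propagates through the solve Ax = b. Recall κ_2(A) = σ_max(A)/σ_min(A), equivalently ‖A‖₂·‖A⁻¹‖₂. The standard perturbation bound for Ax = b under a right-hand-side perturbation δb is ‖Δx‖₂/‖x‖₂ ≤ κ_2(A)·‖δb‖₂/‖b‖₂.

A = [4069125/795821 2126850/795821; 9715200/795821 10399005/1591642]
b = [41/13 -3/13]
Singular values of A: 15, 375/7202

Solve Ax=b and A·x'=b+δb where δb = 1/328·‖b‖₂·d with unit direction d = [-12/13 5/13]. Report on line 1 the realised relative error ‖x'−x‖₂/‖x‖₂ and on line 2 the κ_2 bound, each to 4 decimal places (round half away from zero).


from the listed singular values, σ₁ = 15, σ_n = 375/7202
condition number: 15 ÷ (375/7202) = 288.0800
bound on ‖Δx‖/‖x‖: κ·ε = 288.0800·1/328 = 0.8783
solve Ax = b  →  x = [27.1722 -50.8063]
‖b‖₂ = 3.1623 and ‖x‖₂ = 57.6160
Δx = A⁻¹·δb where δb = 1/328·3.1623·d; ‖Δx‖ = 0.1852
realised ‖Δx‖/‖x‖ = 0.0032
tightness: 0.0032 against a bound of 0.8783 (unrounded ratio ≈ 0.0037)

0.0032
0.8783


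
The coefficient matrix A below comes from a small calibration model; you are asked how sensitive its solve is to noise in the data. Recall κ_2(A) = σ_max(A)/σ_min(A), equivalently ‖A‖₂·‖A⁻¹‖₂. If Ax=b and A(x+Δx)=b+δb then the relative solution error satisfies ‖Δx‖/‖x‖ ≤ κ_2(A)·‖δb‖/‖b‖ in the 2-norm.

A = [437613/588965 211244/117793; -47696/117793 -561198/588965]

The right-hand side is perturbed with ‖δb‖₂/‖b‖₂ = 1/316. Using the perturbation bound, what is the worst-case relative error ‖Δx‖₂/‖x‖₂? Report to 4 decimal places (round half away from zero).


0.8434

AᵀA = [859438921/1200276025 82498284/48011041; 82498284/48011041 4949978836/1200276025]; tr = 34375253/7102225, det = 58564/177555625
eigenvalues of AᵀA: λ = (tr ± √(tr²−4·det))/2 = 121/25, 484/7102225
κ_2(A) = √(λ_max/λ_min) = √((121/25) / (484/7102225)) = 266.5000
κ_2(A)·‖δb‖/‖b‖ = 0.8434


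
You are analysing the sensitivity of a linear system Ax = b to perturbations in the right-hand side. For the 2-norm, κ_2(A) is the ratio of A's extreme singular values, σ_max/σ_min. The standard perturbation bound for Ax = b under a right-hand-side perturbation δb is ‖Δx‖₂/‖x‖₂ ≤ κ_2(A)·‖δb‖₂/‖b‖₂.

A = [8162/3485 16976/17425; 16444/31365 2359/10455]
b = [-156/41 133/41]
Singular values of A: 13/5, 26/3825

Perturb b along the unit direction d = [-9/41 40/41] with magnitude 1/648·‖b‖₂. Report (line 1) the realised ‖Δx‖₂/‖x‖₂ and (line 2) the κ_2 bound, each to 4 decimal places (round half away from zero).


from the listed singular values, σ₁ = 13/5, σ_n = 26/3825
κ_2(A) = (13/5) / (26/3825) = 382.5000
κ_2(A)·‖δb‖/‖b‖ = 0.5903
solve Ax = b  →  x = [-227.3964 542.7515]
‖b‖₂ = 5.0000 and ‖x‖₂ = 588.4627
Δx = A⁻¹·δb where δb = 1/648·5.0000·d; ‖Δx‖ = 1.1351
realised ‖Δx‖/‖x‖ = 0.0019
so the bound overstates the realised error by a factor of ≈ 306.0006 (computed from the unrounded values)

0.0019
0.5903


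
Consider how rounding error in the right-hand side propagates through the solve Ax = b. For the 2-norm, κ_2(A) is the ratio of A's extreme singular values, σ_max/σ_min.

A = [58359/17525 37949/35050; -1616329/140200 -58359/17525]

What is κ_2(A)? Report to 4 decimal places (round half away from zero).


112.1600

form AᵀA = [4528782241/31449664 165097611/3931208; 165097611/3931208 24101149/1965604] with trace 4914400625/31449664 and determinant 244140625/125798656
char-poly roots: 625/4 and 390625/31449664
σ_max=√(625/4)=(25/2), σ_min=√(390625/31449664)=(625/5608) → κ = 112.1600


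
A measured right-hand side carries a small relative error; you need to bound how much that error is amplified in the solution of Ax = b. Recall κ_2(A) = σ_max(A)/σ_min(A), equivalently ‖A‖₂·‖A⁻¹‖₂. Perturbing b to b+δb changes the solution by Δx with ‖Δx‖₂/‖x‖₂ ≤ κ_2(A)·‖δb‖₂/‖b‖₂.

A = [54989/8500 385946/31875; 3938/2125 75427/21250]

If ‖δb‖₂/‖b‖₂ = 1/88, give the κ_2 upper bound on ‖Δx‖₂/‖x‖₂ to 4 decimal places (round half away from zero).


form AᵀA = [61589/1360 1082587/12750; 1082587/12750 60896033/382500] with trace 18404221/90000 and determinant 2474329/9000000
solving λ² − 18404221/90000·λ + 2474329/9000000 = 0 gives λ = 20449/100, 121/90000
κ = σ_max/σ_min = (143/10)/(11/300) = 390.0000
bound on ‖Δx‖/‖x‖: κ·ε = 390.0000·1/88 = 4.4318

4.4318


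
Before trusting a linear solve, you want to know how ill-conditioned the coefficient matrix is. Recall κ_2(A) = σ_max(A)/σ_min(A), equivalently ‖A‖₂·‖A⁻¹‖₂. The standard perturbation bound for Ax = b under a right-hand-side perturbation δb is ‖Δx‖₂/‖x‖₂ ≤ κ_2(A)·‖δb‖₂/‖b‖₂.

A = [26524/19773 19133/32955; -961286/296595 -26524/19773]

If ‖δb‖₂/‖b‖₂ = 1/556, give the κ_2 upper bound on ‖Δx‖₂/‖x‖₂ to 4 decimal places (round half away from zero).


AᵀA = [6404516884/520524225 177896468/34701615; 177896468/34701615 123566329/57836025]; tr = 8895401/616005, det = 521284/77000625
solving λ² − 8895401/616005·λ + 521284/77000625 = 0 gives λ = 361/25, 1444/3080025
σ_max=√(361/25)=(19/5), σ_min=√(1444/3080025)=(38/1755) → κ = 175.5000
bound on ‖Δx‖/‖x‖: κ·ε = 175.5000·1/556 = 0.3156

0.3156


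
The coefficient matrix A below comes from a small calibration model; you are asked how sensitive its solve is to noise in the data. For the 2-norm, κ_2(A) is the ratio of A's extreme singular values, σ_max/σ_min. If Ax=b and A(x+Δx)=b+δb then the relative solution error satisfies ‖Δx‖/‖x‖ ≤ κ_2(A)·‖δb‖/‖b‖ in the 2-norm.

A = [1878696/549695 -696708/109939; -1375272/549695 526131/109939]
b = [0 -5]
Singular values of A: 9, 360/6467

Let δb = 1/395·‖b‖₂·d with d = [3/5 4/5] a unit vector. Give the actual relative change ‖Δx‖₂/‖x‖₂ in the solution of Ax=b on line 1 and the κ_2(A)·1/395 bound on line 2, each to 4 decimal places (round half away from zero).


0.0032
0.4093

largest singular value 9, smallest 360/6467
κ = σ_max/σ_min = 9/(360/6467) = 161.6750
κ_2(A)·‖δb‖/‖b‖ = 0.4093
solve Ax = b  →  x = [-63.2451 -34.1085]
2-norm of b is 5.0000; of x, 71.8563
with δb = [0.0076 0.0101], A·Δx = δb → ‖Δx‖ = 0.2274
dividing the unrounded norms, ‖Δx‖/‖x‖ = 0.0032
so the bound overstates the realised error by a factor of ≈ 129.3414 (computed from the unrounded values)


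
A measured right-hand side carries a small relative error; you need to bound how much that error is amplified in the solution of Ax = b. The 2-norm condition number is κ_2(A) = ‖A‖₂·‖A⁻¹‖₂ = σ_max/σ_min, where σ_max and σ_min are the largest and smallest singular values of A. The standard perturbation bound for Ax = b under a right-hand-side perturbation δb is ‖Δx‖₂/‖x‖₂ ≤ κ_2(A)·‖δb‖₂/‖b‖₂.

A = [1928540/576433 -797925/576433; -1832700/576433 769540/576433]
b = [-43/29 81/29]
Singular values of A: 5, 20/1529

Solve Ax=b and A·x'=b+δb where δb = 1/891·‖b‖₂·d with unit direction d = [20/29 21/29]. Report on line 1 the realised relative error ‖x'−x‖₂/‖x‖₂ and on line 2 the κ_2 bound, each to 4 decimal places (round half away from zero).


0.0035
0.4290

largest singular value 5, smallest 20/1529
κ_2(A) = 5 / (20/1529) = 382.2500
κ_2(A)·‖δb‖/‖b‖ = 0.4290
solve Ax = b  →  x = [28.8500 70.8000]
2-norm of b is 3.1623; of x, 76.4524
δb = ε·‖b‖·d = [0.0024 0.0026]; solving A·Δx = δb gives ‖Δx‖ = 0.2713
realised ‖Δx‖/‖x‖ = 0.0035
tightness: 0.0035 against a bound of 0.4290 (unrounded ratio ≈ 0.0083)


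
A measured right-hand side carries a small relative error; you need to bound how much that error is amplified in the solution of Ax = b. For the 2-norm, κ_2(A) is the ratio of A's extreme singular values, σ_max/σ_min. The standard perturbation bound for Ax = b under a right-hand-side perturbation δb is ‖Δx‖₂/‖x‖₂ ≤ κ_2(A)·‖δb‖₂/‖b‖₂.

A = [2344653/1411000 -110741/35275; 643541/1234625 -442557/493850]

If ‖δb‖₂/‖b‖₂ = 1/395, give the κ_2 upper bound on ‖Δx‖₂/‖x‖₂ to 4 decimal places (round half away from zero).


0.2353

AᵀA = [473404428841/156088206400 -22179241557/3902205160; -22179241557/3902205160 4159225981/390220516]; tr = 7394791769/540097600, det = 1874161/86415616
solving λ² − 7394791769/540097600·λ + 1874161/86415616 = 0 gives λ = 1369/100, 34225/21603904
σ_max=√(1369/100)=(37/10), σ_min=√(34225/21603904)=(185/4648) → κ = 92.9600
worst-case relative error ≤ 92.9600 × 1/395 = 0.2353


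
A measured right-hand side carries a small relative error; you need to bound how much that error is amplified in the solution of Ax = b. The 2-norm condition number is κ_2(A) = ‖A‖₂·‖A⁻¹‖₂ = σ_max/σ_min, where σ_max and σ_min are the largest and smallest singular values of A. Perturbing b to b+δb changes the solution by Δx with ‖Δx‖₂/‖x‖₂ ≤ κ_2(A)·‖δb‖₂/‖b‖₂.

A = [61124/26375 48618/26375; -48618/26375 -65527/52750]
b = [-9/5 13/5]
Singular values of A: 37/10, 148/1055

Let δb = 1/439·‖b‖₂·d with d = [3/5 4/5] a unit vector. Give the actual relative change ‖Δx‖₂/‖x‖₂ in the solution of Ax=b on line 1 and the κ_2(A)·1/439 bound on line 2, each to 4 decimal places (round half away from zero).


largest singular value 37/10, smallest 148/1055
κ_2(A) = (37/10) / (148/1055) = 26.3750
perturbation bound = 26.3750·1/439 = 0.0601
solve Ax = b  →  x = [-4.9257 5.2162]
‖b‖₂ = 3.1623 and ‖x‖₂ = 7.1743
Δx = A⁻¹·δb where δb = 1/439·3.1623·d; ‖Δx‖ = 0.0513
relative error = 0.0072
so the bound overstates the realised error by a factor of ≈ 8.3943 (computed from the unrounded values)

0.0072
0.0601


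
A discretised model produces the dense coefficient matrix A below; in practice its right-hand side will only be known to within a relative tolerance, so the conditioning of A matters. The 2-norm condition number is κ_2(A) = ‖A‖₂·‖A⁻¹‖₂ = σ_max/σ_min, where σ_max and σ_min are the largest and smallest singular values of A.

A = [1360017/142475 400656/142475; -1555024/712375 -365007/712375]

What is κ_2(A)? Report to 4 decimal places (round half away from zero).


form AᵀA = [28946612521/301890625 8441444928/301890625; 8441444928/301890625 2466603729/301890625] with trace 50261146/483025 and determinant 751689/483025
eigenvalues of AᵀA: λ = (tr ± √(tr²−4·det))/2 = 2601/25, 289/19321
so κ_2 = √((2601/25) / (289/19321)) = 83.4000

83.4000


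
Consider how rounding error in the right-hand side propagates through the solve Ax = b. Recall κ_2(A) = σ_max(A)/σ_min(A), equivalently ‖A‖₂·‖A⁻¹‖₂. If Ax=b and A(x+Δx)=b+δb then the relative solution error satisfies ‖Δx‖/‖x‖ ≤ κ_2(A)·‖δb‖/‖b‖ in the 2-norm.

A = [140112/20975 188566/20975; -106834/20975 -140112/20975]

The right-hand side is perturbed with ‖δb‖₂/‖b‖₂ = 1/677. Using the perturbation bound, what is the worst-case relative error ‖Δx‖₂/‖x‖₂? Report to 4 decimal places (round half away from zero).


0.2479

AᵀA = [1241795044/17598025 1655563392/17598025; 1655563392/17598025 2207540356/17598025]; tr = 137973416/703921, det = 960400/703921
solving λ² − 137973416/703921·λ + 960400/703921 = 0 gives λ = 196, 4900/703921
κ_2(A) = √(λ_max/λ_min) = √(196 / (4900/703921)) = 167.8000
perturbation bound = 167.8000·1/677 = 0.2479


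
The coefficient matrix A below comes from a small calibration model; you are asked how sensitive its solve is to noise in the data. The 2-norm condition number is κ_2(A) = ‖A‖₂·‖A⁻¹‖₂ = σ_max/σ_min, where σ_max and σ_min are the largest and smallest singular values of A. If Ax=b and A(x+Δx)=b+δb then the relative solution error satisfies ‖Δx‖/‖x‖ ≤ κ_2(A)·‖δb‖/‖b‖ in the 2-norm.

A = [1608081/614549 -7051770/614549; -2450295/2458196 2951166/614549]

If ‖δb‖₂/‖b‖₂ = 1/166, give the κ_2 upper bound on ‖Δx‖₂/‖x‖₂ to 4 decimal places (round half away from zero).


form AᵀA = [280347559929/35755784464 -155593185525/4469473058; -155593185525/4469473058 345780123624/2234736529] with trace 3457959273/21270544 and determinant 6765201/5317636
eigenvalues of AᵀA: λ = (tr ± √(tr²−4·det))/2 = 2601/16, 10404/1329409
so κ_2 = √((2601/16) / (10404/1329409)) = 144.1250
worst-case relative error ≤ 144.1250 × 1/166 = 0.8682

0.8682


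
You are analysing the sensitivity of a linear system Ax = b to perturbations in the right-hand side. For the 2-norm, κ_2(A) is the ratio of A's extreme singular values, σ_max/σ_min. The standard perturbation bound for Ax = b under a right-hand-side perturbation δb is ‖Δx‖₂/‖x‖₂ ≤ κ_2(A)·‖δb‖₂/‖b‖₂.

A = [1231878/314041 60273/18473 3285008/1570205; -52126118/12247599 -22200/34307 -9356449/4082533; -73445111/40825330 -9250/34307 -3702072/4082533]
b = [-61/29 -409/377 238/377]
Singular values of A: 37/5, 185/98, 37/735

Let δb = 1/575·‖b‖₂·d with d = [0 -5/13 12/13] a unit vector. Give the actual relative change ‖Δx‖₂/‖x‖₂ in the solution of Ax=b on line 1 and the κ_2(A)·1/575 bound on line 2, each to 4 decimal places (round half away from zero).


from the listed singular values, σ₁ = 37/5, σ_n = 37/735
κ = σ_max/σ_min = (37/5)/(37/735) = 147.0000
perturbation bound = 147.0000·1/575 = 0.2557
solve Ax = b  →  x = [-9.0987 -1.0299 17.6609]
‖b‖₂ = 2.4495 and ‖x‖₂ = 19.8936
δb = ε·‖b‖·d = [0.0000 -0.0016 0.0039]; solving A·Δx = δb gives ‖Δx‖ = 0.0846
realised ‖Δx‖/‖x‖ = 0.0043
tightness: 0.0043 against a bound of 0.2557 (unrounded ratio ≈ 0.0166)

0.0043
0.2557


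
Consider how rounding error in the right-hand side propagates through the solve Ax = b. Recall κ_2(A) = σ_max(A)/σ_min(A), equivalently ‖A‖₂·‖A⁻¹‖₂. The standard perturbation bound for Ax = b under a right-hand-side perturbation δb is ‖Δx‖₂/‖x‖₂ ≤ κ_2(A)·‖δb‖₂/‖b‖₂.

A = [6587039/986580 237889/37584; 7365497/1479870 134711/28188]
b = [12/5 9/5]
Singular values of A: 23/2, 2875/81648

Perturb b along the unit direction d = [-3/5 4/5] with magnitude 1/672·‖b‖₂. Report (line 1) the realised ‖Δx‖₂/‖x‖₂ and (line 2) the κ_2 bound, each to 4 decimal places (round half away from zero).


0.4860
0.4860

largest singular value 23/2, smallest 2875/81648
condition number: (23/2) ÷ (2875/81648) = 326.5920
κ_2(A)·‖δb‖/‖b‖ = 0.4860
solve Ax = b  →  x = [0.1889 0.1799]
2-norm of b is 3.0000; of x, 0.2609
Δx = A⁻¹·δb where δb = 1/672·3.0000·d; ‖Δx‖ = 0.1268
dividing the unrounded norms, ‖Δx‖/‖x‖ = 0.4860
so the bound is sharp here: realised error equals the bound


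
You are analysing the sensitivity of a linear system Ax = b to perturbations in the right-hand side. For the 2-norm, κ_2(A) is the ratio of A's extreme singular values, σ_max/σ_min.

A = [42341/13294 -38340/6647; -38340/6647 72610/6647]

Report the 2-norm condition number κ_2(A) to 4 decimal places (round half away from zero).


128.8000

M = AᵀA = [26548729/611524 -12441330/152881; -12441330/152881 23329300/152881]. tr(M)=414761/2116, det(M)=1225/529
char-poly roots: 196 and 25/2116
σ_max=√196=14, σ_min=√(25/2116)=(5/46) → κ = 128.8000


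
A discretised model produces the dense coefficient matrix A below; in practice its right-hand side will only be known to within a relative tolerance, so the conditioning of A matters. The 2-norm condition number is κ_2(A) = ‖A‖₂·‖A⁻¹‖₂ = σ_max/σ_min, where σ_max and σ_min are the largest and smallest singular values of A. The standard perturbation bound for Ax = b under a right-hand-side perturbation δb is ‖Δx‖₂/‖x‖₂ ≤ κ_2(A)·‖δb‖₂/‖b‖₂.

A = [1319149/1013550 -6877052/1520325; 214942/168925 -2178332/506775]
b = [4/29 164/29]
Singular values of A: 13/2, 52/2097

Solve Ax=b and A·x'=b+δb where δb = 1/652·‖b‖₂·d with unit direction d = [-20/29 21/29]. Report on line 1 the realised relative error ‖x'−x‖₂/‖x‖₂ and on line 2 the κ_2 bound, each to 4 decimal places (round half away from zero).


0.0022
0.4020

from the listed singular values, σ₁ = 13/2, σ_n = 52/2097
condition number: (13/2) ÷ (52/2097) = 262.1250
bound on ‖Δx‖/‖x‖: κ·ε = 262.1250·1/652 = 0.4020
solve Ax = b  →  x = [155.0277 44.5754]
‖b‖ = 5.6569, ‖x‖ = 161.3089
δb = ε·‖b‖·d = [-0.0060 0.0063]; solving A·Δx = δb gives ‖Δx‖ = 0.3499
relative error = 0.0022
so the bound overstates the realised error by a factor of ≈ 185.3517 (computed from the unrounded values)


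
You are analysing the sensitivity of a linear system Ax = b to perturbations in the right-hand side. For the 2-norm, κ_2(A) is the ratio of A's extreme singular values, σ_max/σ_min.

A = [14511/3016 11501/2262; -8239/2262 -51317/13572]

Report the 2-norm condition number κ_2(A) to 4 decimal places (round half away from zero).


form AᵀA = [2981220025/81866304 2347620625/61399728; 2347620625/61399728 7395262525/184199184] with trace 67077325/876096 and determinant 1500625/14017536
solving λ² − 67077325/876096·λ + 1500625/14017536 = 0 gives λ = 1225/16, 1225/876096
so κ_2 = √((1225/16) / (1225/876096)) = 234.0000

234.0000


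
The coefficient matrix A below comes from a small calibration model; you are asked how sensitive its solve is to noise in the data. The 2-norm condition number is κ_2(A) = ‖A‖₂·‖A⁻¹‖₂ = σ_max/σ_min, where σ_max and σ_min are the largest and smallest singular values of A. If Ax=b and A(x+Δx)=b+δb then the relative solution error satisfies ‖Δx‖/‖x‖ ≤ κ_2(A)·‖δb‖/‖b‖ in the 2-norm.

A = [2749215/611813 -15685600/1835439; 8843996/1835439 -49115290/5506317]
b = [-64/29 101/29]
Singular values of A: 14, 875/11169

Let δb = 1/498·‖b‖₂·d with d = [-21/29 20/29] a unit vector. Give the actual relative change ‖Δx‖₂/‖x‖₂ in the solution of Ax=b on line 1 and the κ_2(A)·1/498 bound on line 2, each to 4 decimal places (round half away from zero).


largest singular value 14, smallest 875/11169
κ = σ_max/σ_min = 14/(875/11169) = 178.7040
perturbation bound = 178.7040·1/498 = 0.3588
solve Ax = b  →  x = [45.0850 23.9644]
‖b‖₂ = 4.1231 and ‖x‖₂ = 51.0583
with δb = [-0.0060 0.0057], A·Δx = δb → ‖Δx‖ = 0.1057
relative error = 0.0021
tightness: 0.0021 against a bound of 0.3588 (unrounded ratio ≈ 0.0058)

0.0021
0.3588


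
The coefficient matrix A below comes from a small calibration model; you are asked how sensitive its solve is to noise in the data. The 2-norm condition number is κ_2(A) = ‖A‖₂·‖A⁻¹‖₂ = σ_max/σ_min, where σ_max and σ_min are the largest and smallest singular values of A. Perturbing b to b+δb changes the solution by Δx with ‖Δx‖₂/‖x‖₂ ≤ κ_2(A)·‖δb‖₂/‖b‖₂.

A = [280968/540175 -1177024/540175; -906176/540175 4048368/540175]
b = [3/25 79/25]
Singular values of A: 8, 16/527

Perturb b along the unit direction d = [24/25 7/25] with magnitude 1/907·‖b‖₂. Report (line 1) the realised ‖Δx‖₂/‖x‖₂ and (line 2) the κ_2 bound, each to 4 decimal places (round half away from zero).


σ_max = 8, σ_min = 16/527
κ_2(A) = 8 / (16/527) = 263.5000
worst-case relative error ≤ 263.5000 × 1/907 = 0.2905
solve Ax = b  →  x = [32.0518 7.5960]
‖b‖ = 3.1623, ‖x‖ = 32.9396
δb = ε·‖b‖·d = [0.0033 0.0010]; solving A·Δx = δb gives ‖Δx‖ = 0.1148
relative error = 0.0035
so the bound overstates the realised error by a factor of ≈ 83.3314 (computed from the unrounded values)

0.0035
0.2905


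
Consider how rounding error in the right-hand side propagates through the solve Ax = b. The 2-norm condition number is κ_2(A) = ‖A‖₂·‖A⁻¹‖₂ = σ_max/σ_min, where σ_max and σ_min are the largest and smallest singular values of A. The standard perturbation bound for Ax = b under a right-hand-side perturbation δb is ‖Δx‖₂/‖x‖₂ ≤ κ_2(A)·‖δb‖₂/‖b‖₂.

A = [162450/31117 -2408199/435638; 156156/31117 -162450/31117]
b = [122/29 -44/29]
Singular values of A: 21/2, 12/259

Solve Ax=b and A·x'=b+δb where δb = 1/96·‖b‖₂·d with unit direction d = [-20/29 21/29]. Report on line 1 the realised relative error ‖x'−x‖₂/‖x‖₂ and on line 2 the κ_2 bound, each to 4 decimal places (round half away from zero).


0.0116
2.3607

largest singular value 21/2, smallest 12/259
κ = σ_max/σ_min = (21/2)/(12/259) = 226.6250
worst-case relative error ≤ 226.6250 × 1/96 = 2.3607
solve Ax = b  →  x = [-62.3859 -59.6782]
‖b‖ = 4.4721, ‖x‖ = 86.3335
with δb = [-0.0321 0.0337], A·Δx = δb → ‖Δx‖ = 1.0055
realised ‖Δx‖/‖x‖ = 0.0116
realised/bound (from unrounded values) ≈ 0.0049


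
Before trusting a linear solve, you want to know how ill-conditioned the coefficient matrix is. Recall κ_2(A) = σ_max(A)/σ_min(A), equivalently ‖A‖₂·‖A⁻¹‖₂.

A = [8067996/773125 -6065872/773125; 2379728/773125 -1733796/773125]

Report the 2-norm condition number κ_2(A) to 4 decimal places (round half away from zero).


form AᵀA = [113209063696/956355625 -84904630272/956355625; -84904630272/956355625 63681362704/956355625] with trace 7075617056/38254225 and determinant 21381376/38254225
char-poly roots: 4624/25 and 4624/1530169
κ = σ_max/σ_min = (68/5)/(68/1237) = 247.4000

247.4000


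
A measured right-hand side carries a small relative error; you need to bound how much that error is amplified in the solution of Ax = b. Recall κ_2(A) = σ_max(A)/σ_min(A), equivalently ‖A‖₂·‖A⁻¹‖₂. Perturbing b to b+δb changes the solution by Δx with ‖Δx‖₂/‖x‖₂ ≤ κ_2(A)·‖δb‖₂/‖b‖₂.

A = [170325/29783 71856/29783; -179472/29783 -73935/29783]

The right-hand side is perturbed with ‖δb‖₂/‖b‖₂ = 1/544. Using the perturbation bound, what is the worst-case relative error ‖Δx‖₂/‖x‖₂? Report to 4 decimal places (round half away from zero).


AᵀA = [72795249/1054729 30330720/1054729; 30330720/1054729 12639321/1054729]; tr = 505530/6241, det = 729/6241
char-poly roots: 81 and 9/6241
κ = σ_max/σ_min = 9/(3/79) = 237.0000
perturbation bound = 237.0000·1/544 = 0.4357

0.4357


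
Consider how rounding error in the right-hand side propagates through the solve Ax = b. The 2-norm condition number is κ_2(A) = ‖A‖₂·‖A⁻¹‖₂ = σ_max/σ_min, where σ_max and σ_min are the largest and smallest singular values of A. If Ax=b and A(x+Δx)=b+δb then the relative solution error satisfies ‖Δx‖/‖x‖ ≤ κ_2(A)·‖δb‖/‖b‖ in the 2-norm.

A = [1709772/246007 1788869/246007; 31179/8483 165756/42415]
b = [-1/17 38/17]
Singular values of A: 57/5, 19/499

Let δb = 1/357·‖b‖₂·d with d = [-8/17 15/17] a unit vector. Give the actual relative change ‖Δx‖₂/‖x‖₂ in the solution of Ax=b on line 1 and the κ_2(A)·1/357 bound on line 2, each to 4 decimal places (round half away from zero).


σ_max = 57/5, σ_min = 19/499
κ_2(A) = (57/5) / (19/499) = 299.4000
perturbation bound = 299.4000·1/357 = 0.8387
solve Ax = b  →  x = [-37.9758 36.2886]
‖b‖₂ = 2.2361 and ‖x‖₂ = 52.5264
re-solving with b+δb shifts x by Δx of norm 0.1645
relative error = 0.0031
so the bound overstates the realised error by a factor of ≈ 267.7919 (computed from the unrounded values)

0.0031
0.8387


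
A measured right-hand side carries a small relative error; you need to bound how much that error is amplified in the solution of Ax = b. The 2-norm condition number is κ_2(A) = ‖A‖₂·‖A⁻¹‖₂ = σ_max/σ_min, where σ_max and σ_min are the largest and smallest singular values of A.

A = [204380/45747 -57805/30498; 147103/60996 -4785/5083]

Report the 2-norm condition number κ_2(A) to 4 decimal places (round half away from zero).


82.8000

form AᵀA = [2986479529/115863696 -103679455/9655308; -103679455/9655308 14414125/3218436] with trace 20741941/685584 and determinant 366025/2742336
solving λ² − 20741941/685584·λ + 366025/2742336 = 0 gives λ = 121/4, 3025/685584
κ_2(A) = √(λ_max/λ_min) = √((121/4) / (3025/685584)) = 82.8000


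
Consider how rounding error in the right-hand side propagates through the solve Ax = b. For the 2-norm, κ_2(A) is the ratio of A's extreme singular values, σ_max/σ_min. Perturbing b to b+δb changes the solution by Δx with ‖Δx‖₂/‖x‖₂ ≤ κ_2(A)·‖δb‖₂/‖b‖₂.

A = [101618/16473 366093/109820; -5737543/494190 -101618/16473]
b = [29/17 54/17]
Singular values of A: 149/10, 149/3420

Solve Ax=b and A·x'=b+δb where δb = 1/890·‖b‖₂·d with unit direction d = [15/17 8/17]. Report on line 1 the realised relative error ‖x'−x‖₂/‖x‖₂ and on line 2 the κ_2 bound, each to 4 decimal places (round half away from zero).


0.0014
0.3843

σ_max = 149/10, σ_min = 149/3420
κ = σ_max/σ_min = (149/10)/(149/3420) = 342.0000
perturbation bound = 342.0000·1/890 = 0.3843
solve Ax = b  →  x = [-32.5227 60.6948]
‖b‖ = 3.6056, ‖x‖ = 68.8592
δb = ε·‖b‖·d = [0.0036 0.0019]; solving A·Δx = δb gives ‖Δx‖ = 0.0930
relative error = 0.0014
realised/bound (from unrounded values) ≈ 0.0035


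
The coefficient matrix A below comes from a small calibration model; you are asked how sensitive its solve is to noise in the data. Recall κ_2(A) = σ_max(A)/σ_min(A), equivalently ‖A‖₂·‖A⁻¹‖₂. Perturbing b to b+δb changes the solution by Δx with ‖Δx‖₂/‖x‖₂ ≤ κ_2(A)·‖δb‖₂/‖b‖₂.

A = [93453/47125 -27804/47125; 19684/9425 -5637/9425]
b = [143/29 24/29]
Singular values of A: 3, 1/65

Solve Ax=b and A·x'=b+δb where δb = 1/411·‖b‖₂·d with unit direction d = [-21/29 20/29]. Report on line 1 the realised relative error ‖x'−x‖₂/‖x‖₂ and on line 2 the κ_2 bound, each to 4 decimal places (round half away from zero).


largest singular value 3, smallest 1/65
κ = σ_max/σ_min = 3/(1/65) = 195.0000
perturbation bound = 195.0000·1/411 = 0.4745
solve Ax = b  →  x = [-53.3200 -187.5733]
‖b‖₂ = 5.0000 and ‖x‖₂ = 195.0046
re-solving with b+δb shifts x by Δx of norm 0.7908
dividing the unrounded norms, ‖Δx‖/‖x‖ = 0.0041
realised/bound (from unrounded values) ≈ 0.0085

0.0041
0.4745


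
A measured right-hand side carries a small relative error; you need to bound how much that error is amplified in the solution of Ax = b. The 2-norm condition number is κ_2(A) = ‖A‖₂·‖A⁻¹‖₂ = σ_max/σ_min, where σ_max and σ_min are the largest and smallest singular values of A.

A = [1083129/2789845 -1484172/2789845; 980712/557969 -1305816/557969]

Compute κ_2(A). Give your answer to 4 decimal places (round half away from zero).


M = AᵀA = [15001825761/4630122025 -20001954348/4630122025; -20001954348/4630122025 26669632464/4630122025]. tr(M)=1666858329/185204881, det(M)=129600/185204881
char-poly roots: 9 and 14400/185204881
σ_max=√9=3, σ_min=√(14400/185204881)=(120/13609) → κ = 340.2250

340.2250


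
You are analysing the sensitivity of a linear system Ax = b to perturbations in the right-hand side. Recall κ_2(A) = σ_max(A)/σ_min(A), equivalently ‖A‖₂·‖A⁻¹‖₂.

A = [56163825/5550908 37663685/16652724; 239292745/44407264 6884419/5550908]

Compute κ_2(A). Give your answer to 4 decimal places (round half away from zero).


AᵀA = [896681775370225/6823547044864 25218993617395/852943380608; 25218993617395/852943380608 3192232166933/479780651592]; tr = 5043867754729/36532970496, det = 76245015625/584527527936
λ_max, λ_min = (5043867754729/36532970496 ± √25439905562968389905863441/1334657933261606486016)/2 = 2209/16, 34515625/36532970496
σ_max=√(2209/16)=(47/4), σ_min=√(34515625/36532970496)=(5875/191136) → κ = 382.2720

382.2720


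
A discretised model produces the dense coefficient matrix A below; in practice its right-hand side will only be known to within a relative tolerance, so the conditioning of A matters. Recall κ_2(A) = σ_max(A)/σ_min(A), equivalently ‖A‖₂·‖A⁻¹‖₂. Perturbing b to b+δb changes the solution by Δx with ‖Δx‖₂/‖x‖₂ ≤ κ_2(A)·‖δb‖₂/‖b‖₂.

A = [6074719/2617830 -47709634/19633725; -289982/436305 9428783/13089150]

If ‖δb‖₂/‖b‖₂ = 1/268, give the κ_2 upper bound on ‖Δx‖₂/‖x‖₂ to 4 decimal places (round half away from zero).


M = AᵀA = [1597177404025/274121356356 -1257720865240/205591017267; -1257720865240/205591017267 15847926792649/2467092207204]. tr(M)=17968206557/1466761122, det(M)=37515625/11734088976
char-poly roots: 49/4 and 765625/2933522244
σ_max=√(49/4)=(7/2), σ_min=√(765625/2933522244)=(875/54162) → κ = 216.6480
perturbation bound = 216.6480·1/268 = 0.8084

0.8084


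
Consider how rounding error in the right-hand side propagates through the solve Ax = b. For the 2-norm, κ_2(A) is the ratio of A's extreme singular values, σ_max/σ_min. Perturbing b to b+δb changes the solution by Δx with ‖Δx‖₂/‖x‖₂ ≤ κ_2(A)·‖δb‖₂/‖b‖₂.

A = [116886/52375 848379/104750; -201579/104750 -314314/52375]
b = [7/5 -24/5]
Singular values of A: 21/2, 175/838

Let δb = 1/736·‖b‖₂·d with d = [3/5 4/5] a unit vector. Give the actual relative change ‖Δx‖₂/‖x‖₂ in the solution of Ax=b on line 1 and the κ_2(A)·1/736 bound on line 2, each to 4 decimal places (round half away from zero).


from the listed singular values, σ₁ = 21/2, σ_n = 175/838
condition number: (21/2) ÷ (175/838) = 50.2800
bound on ‖Δx‖/‖x‖: κ·ε = 50.2800·1/736 = 0.0683
solve Ax = b  →  x = [13.8978 -3.6567]
‖b‖ = 5.0000, ‖x‖ = 14.3708
with δb = [0.0041 0.0054], A·Δx = δb → ‖Δx‖ = 0.0325
relative error = 0.0023
realised/bound (from unrounded values) ≈ 0.0331

0.0023
0.0683


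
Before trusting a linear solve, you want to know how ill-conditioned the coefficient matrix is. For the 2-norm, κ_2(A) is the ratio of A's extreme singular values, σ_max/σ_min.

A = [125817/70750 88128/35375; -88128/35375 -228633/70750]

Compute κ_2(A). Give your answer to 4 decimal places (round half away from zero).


56.6000

AᵀA = [1875843801/200222500 624739392/50055625; 624739392/50055625 3333569049/200222500]; tr = 104188257/4004450, det = 6765201/32035600
char-poly roots: 2601/100 and 2601/320356
κ_2(A) = √(λ_max/λ_min) = √((2601/100) / (2601/320356)) = 56.6000


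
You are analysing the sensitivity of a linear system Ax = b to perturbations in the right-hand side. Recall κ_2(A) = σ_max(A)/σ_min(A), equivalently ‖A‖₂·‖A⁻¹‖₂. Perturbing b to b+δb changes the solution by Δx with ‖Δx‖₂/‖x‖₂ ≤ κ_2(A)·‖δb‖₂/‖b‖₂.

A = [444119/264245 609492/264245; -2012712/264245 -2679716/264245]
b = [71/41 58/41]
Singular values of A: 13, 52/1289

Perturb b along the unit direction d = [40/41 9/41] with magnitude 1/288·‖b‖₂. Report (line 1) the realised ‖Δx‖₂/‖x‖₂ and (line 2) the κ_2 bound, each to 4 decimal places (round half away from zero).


0.0039
1.1189

from the listed singular values, σ₁ = 13, σ_n = 52/1289
κ = σ_max/σ_min = 13/(52/1289) = 322.2500
bound on ‖Δx‖/‖x‖: κ·ε = 322.2500·1/288 = 1.1189
solve Ax = b  →  x = [-39.7077 29.6846]
‖b‖₂ = 2.2361 and ‖x‖₂ = 49.5770
δb = ε·‖b‖·d = [0.0076 0.0017]; solving A·Δx = δb gives ‖Δx‖ = 0.1925
relative error = 0.0039
so the bound overstates the realised error by a factor of ≈ 288.2295 (computed from the unrounded values)


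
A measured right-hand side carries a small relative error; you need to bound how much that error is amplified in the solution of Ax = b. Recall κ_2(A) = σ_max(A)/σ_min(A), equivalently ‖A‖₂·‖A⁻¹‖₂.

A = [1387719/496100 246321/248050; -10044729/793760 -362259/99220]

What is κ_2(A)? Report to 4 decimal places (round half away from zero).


form AᵀA = [1573862828409/9370240000 57370033539/1171280000; 57370033539/1171280000 2096065269/146410000] with trace 2732817609/14992384 and determinant 332150625/59969536
eigenvalues of AᵀA: λ = (tr ± √(tr²−4·det))/2 = 729/4, 455625/14992384
κ = σ_max/σ_min = (27/2)/(675/3872) = 77.4400

77.4400


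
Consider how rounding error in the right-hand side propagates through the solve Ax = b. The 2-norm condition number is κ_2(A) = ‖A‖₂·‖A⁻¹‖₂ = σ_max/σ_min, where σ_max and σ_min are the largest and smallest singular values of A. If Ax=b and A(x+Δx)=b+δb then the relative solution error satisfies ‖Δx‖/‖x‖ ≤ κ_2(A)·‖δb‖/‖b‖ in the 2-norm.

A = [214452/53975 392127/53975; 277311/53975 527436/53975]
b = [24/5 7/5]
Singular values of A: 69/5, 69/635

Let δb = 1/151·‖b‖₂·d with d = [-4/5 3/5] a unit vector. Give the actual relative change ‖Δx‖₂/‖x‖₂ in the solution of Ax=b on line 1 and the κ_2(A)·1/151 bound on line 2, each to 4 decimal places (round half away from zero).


0.0110
0.8411

from the listed singular values, σ₁ = 69/5, σ_n = 69/635
κ = σ_max/σ_min = (69/5)/(69/635) = 127.0000
κ_2(A)·‖δb‖/‖b‖ = 0.8411
solve Ax = b  →  x = [24.4970 -12.7366]
‖b‖₂ = 5.0000 and ‖x‖₂ = 27.6102
Δx = A⁻¹·δb where δb = 1/151·5.0000·d; ‖Δx‖ = 0.3047
relative error = 0.0110
realised/bound (from unrounded values) ≈ 0.0131


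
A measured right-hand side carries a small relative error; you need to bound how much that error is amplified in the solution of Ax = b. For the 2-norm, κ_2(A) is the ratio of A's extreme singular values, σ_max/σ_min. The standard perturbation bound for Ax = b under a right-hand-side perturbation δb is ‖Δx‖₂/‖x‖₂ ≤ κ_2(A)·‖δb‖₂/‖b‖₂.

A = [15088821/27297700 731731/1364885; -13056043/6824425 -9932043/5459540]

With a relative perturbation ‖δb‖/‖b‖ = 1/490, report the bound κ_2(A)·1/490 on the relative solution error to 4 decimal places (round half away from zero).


0.7684

M = AᵀA = [4728058656409/1192263080464 281428277130/74516442529; 281428277130/74516442529 4288494490225/1192263080464]. tr(M)=5360614237/708836552, det(M)=9150625/22682769664
char-poly roots: 121/16 and 75625/1417673104
so κ_2 = √((121/16) / (75625/1417673104)) = 376.5200
bound on ‖Δx‖/‖x‖: κ·ε = 376.5200·1/490 = 0.7684
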